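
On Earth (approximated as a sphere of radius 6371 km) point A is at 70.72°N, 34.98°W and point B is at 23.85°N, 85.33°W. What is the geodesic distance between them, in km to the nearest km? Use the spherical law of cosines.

With latitudes φ₁ = 70.720°, φ₂ = 23.850° and longitude difference Δλ = -50.350°:
cos c = sin φ₁ sin φ₂ + cos φ₁ cos φ₂ cos Δλ = (0.9439)(0.4043) + (0.3302)(0.9146)(0.6381) = 0.57436,
so c = arccos(0.57436) = 0.95897 rad.
Distance = R·c = 6371 × 0.9590 ≈ 6110 km.

6110 km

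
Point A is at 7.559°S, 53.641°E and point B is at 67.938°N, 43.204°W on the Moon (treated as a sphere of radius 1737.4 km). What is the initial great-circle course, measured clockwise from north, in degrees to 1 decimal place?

Δλ = -96.845° = -1.6903 rad.
y = sin Δλ · cos φ₂ = (-0.9929)(0.3756) = -0.3729
x = cos φ₁ sin φ₂ − sin φ₁ cos φ₂ cos Δλ = (0.9913)(0.9268) − (-0.1315)(0.3756)(-0.1192) = 0.9128
θ = atan2(y, x) = -22.22°; adding 360° gives 337.8°.

337.8°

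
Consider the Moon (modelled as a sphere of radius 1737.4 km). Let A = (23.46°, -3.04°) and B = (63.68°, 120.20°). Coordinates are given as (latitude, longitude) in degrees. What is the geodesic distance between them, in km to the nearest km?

In radians: φ₁ = 0.4095, φ₂ = 1.1114, Δλ = 123.240° = 2.1509 rad.
cos c = sin φ₁ sin φ₂ + cos φ₁ cos φ₂ cos Δλ = (0.3981)(0.8963) + (0.9173)(0.4434)(-0.5481) = 0.13389,
so c = arccos(0.13389) = 1.43651 rad.
Distance = R·c = 1737.4 × 1.4365 ≈ 2496 km.

2496 km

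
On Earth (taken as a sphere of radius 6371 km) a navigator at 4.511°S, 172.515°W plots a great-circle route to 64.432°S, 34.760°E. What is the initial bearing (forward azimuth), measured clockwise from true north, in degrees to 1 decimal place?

192.0°

Δλ = -152.725° = -2.6656 rad.
y = sin Δλ · cos φ₂ = (-0.4583)(0.4316) = -0.1978
x = cos φ₁ sin φ₂ − sin φ₁ cos φ₂ cos Δλ = (0.9969)(-0.9021) − (-0.0787)(0.4316)(-0.8888) = -0.9294
θ = atan2(y, x) = -167.99°; adding 360° gives 192.0°.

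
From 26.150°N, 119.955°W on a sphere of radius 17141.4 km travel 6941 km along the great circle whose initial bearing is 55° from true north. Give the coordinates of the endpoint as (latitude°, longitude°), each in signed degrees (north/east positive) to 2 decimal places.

Angular distance δ = d/R = 6941/17141.4 = 0.40493 rad; initial bearing θ = 0.9599 rad.
sin φ₂ = sin φ₁ cos δ + cos φ₁ sin δ cos θ = (0.4407)(0.9191) + (0.8976)(0.3940)(0.5736) = 0.6079, so φ₂ = 37.44°.
Δλ = atan2(sin θ sin δ cos φ₁, cos δ − sin φ₁ sin φ₂) = atan2(0.2897, 0.6512) = 23.981°.
λ₂ = -119.955° + 23.981° = -95.97°.

37.44°, -95.97°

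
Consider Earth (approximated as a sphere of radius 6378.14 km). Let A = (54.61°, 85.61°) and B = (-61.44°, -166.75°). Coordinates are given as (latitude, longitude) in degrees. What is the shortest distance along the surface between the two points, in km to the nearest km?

15932 km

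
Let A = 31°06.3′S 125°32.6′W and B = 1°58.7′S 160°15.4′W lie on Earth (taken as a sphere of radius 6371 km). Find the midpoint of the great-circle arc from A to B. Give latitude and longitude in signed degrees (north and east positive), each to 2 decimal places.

-17.28°, -144.28°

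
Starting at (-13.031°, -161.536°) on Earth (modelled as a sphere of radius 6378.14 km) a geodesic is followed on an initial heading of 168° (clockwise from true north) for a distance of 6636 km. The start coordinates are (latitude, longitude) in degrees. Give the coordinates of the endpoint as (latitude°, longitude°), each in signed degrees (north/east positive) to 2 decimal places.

Angular distance δ = d/R = 6636/6378.14 = 1.04043 rad; initial bearing θ = 2.9322 rad.
sin φ₂ = sin φ₁ cos δ + cos φ₁ sin δ cos θ = (-0.2255)(0.5059) + (0.9742)(0.8626)(-0.9781) = -0.9361, so φ₂ = -69.41°.
Δλ = atan2(sin θ sin δ cos φ₁, cos δ − sin φ₁ sin φ₂) = atan2(0.1747, 0.2948) = 30.657°.
λ₂ = -161.536° + 30.657° = -130.88°.

-69.41°, -130.88°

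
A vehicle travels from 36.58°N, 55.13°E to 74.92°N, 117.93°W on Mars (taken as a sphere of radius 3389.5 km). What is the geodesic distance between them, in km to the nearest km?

4047 km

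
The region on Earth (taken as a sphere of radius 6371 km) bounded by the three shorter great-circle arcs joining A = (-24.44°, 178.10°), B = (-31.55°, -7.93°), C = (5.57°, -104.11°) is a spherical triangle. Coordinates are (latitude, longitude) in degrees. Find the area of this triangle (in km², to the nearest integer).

Side lengths (central angles): a = 1.7134, b = 1.4187, c = 2.1592 rad; semiperimeter s = 2.6457.
By l'Huilier's theorem, tan(E/4) = √[tan(s/2) tan((s−a)/2) tan((s−b)/2) tan((s−c)/2)], giving spherical excess E = 2.1298 rad.
Area = E·R² = 2.1298 × (6371)² ≈ 86449578 km².

86449578 km²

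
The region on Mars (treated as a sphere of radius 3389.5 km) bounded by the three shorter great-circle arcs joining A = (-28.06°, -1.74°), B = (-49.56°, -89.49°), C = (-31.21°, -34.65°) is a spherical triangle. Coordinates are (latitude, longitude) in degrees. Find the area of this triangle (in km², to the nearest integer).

1767668 km²

Side lengths (central angles): a = 0.7758, b = 0.5004, c = 1.1805 rad; semiperimeter s = 1.2284.
By l'Huilier's theorem, tan(E/4) = √[tan(s/2) tan((s−a)/2) tan((s−b)/2) tan((s−c)/2)], giving spherical excess E = 0.1539 rad.
Area = E·R² = 0.1539 × (3389.5)² ≈ 1767668 km².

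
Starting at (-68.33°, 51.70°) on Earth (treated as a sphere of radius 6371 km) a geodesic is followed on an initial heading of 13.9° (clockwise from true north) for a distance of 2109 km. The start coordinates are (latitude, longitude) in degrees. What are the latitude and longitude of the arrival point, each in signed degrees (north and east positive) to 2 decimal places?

Angular distance δ = d/R = 2109/6371 = 0.33103 rad; initial bearing θ = 0.2426 rad.
sin φ₂ = sin φ₁ cos δ + cos φ₁ sin δ cos θ = (-0.9293)(0.9457) + (0.3693)(0.3250)(0.9707) = -0.7624, so φ₂ = -49.67°.
Δλ = atan2(sin θ sin δ cos φ₁, cos δ − sin φ₁ sin φ₂) = atan2(0.0288, 0.2372) = 6.930°.
λ₂ = 51.700° + 6.930° = 58.63°.

-49.67°, 58.63°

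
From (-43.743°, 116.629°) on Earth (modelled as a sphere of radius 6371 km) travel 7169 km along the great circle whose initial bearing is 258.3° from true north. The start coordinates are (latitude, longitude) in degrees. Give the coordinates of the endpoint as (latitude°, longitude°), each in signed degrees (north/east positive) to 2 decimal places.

Angular distance δ = d/R = 7169/6371 = 1.12526 rad; initial bearing θ = 4.5082 rad.
sin φ₂ = sin φ₁ cos δ + cos φ₁ sin δ cos θ = (-0.6914)(0.4309) + (0.7224)(0.9024)(-0.2028) = -0.4302, so φ₂ = -25.48°.
Δλ = atan2(sin θ sin δ cos φ₁, cos δ − sin φ₁ sin φ₂) = atan2(-0.6384, 0.1335) = -78.187°.
λ₂ = 116.629° − 78.187° = 38.44°.

-25.48°, 38.44°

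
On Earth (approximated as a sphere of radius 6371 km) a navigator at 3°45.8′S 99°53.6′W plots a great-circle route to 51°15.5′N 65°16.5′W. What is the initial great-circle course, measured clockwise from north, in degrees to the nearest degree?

With φ₁ = -0.0657, φ₂ = 0.8946, Δλ = 0.6042 rad, the forward-azimuth formula gives
θ = atan2( sin Δλ cos φ₂ , cos φ₁ sin φ₂ − sin φ₁ cos φ₂ cos Δλ ) = atan2(0.3555, 0.8121) = 23.64°.
So the initial bearing is 24°.

24°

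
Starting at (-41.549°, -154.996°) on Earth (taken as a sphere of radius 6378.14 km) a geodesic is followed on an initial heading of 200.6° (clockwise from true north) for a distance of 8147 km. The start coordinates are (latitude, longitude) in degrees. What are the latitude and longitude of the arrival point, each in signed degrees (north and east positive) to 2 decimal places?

Angular distance δ = d/R = 8147/6378.14 = 1.27733 rad; initial bearing θ = 3.5011 rad.
sin φ₂ = sin φ₁ cos δ + cos φ₁ sin δ cos θ = (-0.6633)(0.2893) + (0.7484)(0.9572)(-0.9361) = -0.8624, so φ₂ = -59.59°.
Δλ = atan2(sin θ sin δ cos φ₁, cos δ − sin φ₁ sin φ₂) = atan2(-0.2521, -0.2828) = -138.285°.
λ₂ = -154.996° − 138.285° = -293.28° → 66.72° after wrapping to (−180°, 180°].

-59.59°, 66.72°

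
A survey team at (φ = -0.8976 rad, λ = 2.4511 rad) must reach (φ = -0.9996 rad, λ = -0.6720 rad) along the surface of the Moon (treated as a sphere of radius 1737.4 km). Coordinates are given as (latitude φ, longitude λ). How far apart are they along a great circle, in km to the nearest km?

2162 km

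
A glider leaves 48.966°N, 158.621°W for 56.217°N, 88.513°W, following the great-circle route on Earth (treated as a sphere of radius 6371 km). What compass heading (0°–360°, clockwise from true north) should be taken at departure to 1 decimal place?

52.4°

With φ₁ = 0.8546, φ₂ = 0.9812, Δλ = 1.2236 rad, the forward-azimuth formula gives
θ = atan2( sin Δλ cos φ₂ , cos φ₁ sin φ₂ − sin φ₁ cos φ₂ cos Δλ ) = atan2(0.5229, 0.4029) = 52.38°.
So the initial bearing is 52.4°.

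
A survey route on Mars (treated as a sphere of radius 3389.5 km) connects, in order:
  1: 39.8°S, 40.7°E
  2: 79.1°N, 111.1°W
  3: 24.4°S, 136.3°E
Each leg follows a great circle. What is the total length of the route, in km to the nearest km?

Leg 1→2: central angle 2.4289 rad, distance 8232.7 km.
Leg 2→3: central angle 2.0622 rad, distance 6989.7 km.
Total: 8232.7 + 6989.7 ≈ 15222 km.

15222 km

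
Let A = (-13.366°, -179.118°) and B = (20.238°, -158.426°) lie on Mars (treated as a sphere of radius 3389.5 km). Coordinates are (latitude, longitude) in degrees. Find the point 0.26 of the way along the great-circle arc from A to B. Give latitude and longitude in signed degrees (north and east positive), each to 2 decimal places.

-4.62°, -173.77°

Central angle δ = 0.6857 rad. Interpolating on the sphere with fraction f = 0.26:
P = [sin((1−f)δ)·A + sin(fδ)·B] / sin δ = 0.7674·A + 0.2801·B in Cartesian coordinates,
giving P = (-0.9909, -0.1081, -0.0805), i.e. latitude -4.62°, longitude -173.77°.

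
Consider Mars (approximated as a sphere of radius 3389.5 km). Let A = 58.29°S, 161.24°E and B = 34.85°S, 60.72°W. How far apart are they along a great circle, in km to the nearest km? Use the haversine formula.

4761 km

With latitudes φ₁ = -58.290°, φ₂ = -34.850° and longitude difference Δλ = 138.040°:
Haversine: a = sin²(Δφ/2) + cos φ₁ cos φ₂ sin²(Δλ/2) = 0.0413 + (0.5256)(0.8207)(0.8718) = 0.41732.
Central angle c = 2·arcsin(√a) = 1.40466 rad.
Distance = R·c = 3389.5 × 1.4047 ≈ 4761 km.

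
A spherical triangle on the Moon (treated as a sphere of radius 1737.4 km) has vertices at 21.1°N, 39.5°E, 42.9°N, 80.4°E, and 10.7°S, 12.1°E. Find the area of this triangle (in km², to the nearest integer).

83565 km²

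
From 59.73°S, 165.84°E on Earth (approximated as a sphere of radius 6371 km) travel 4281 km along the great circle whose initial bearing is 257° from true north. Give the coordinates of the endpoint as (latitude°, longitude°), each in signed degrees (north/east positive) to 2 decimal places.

Angular distance δ = d/R = 4281/6371 = 0.67195 rad; initial bearing θ = 4.4855 rad.
sin φ₂ = sin φ₁ cos δ + cos φ₁ sin δ cos θ = (-0.8637)(0.7826) + (0.5041)(0.6225)(-0.2250) = -0.7465, so φ₂ = -48.29°.
Δλ = atan2(sin θ sin δ cos φ₁, cos δ − sin φ₁ sin φ₂) = atan2(-0.3058, 0.1379) = -65.725°.
λ₂ = 165.840° − 65.725° = 100.11°.

-48.29°, 100.11°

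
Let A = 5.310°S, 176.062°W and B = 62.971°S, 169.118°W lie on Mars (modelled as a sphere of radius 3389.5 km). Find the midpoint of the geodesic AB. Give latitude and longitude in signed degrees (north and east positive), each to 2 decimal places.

The central angle between A and B is δ = 1.0103 rad.
With f = 0.5, the slerp weights are sin((1−f)δ)/sin δ = 0.5714 and sin(fδ)/sin δ = 0.5714.
Weighted sum of the unit vectors: (0.5714)·(-0.9934,-0.0684,-0.0925) + (0.5714)·(-0.4463,-0.0858,-0.8908) = (-0.8225, -0.0881, -0.5618).
Converting back: φ = atan2(z, √(x²+y²)) = -34.18°, λ = atan2(y, x) = -173.89°.

-34.18°, -173.89°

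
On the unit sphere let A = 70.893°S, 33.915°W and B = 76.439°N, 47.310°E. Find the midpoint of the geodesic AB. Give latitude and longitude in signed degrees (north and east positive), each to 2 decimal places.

3.61°, -1.37°

The central angle between A and B is δ = 2.7066 rad.
With f = 0.5, the slerp weights are sin((1−f)δ)/sin δ = 2.3169 and sin(fδ)/sin δ = 2.3169.
Weighted sum of the unit vectors: (2.3169)·(0.2716,-0.1826,-0.9449) + (2.3169)·(0.1590,0.1724,0.9721) = (0.9977, -0.0238, 0.0630).
Converting back: φ = atan2(z, √(x²+y²)) = 3.61°, λ = atan2(y, x) = -1.37°.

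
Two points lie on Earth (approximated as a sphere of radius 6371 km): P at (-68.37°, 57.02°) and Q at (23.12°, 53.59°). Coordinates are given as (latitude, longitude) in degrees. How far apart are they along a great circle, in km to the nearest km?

10177 km

Let φ₁ = -1.1933 rad, φ₂ = 0.4035 rad, and Δλ = -0.0599 rad.
cos c = sin φ₁ sin φ₂ + cos φ₁ cos φ₂ cos Δλ = (-0.9296)(0.3927) + (0.3686)(0.9197)(0.9982) = -0.02661,
so c = arccos(-0.02661) = 1.59741 rad.
Distance = R·c = 6371 × 1.5974 ≈ 10177 km.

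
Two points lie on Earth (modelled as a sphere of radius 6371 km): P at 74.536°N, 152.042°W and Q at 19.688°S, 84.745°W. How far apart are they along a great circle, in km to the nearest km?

11472 km

In radians: φ₁ = 1.3009, φ₂ = -0.3436, Δλ = 67.297° = 1.1746 rad.
cos c = sin φ₁ sin φ₂ + cos φ₁ cos φ₂ cos Δλ = (0.9638)(-0.3369) + (0.2666)(0.9415)(0.3860) = -0.22781,
so c = arccos(-0.22781) = 1.80062 rad.
Distance = R·c = 6371 × 1.8006 ≈ 11472 km.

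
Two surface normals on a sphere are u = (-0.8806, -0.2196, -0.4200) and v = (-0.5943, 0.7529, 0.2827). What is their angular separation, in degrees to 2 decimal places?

76.16°

u·v = 0.2393; |u| = 1.0000, |v| = 1.0000.
cos θ = (u·v)/(|u||v|) = 0.2393, so θ = 76.16°.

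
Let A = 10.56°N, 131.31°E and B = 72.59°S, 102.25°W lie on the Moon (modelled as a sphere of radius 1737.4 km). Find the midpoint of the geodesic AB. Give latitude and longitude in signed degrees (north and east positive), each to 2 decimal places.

The central angle between A and B is δ = 1.9279 rad.
With f = 0.5, the slerp weights are sin((1−f)δ)/sin δ = 0.8768 and sin(fδ)/sin δ = 0.8768.
Weighted sum of the unit vectors: (0.8768)·(-0.6490,0.7384,0.1833) + (0.8768)·(-0.0635,-0.2924,-0.9542) = (-0.6246, 0.3911, -0.6759).
Converting back: φ = atan2(z, √(x²+y²)) = -42.53°, λ = atan2(y, x) = 147.95°.

-42.53°, 147.95°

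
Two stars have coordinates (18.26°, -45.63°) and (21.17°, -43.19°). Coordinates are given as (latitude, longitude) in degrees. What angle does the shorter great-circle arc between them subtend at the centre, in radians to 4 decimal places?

0.0647 rad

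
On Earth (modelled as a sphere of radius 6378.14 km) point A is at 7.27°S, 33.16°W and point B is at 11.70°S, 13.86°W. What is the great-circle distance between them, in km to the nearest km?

2175 km

In radians: φ₁ = -0.1269, φ₂ = -0.2042, Δλ = 19.300° = 0.3368 rad.
cos c = sin φ₁ sin φ₂ + cos φ₁ cos φ₂ cos Δλ = (-0.1265)(-0.2028) + (0.9920)(0.9792)(0.9438) = 0.94242,
so c = arccos(0.94242) = 0.34099 rad.
Distance = R·c = 6378.14 × 0.3410 ≈ 2175 km.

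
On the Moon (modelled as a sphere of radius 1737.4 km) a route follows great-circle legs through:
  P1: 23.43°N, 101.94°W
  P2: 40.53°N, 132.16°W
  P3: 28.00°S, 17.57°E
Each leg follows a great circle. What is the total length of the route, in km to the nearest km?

5543 km

Leg P1→P2: central angle 0.5335 rad, distance 927.0 km.
Leg P2→P3: central angle 2.6566 rad, distance 4615.6 km.
Total: 927.0 + 4615.6 ≈ 5543 km.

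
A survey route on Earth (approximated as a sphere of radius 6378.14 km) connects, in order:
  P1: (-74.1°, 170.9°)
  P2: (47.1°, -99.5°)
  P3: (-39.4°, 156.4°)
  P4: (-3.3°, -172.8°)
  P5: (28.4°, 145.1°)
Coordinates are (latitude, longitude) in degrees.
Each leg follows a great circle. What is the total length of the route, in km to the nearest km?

Leg P1→P2: central angle 2.3507 rad, distance 14993.1 km.
Leg P2→P3: central angle 2.2057 rad, distance 14068.4 km.
Leg P3→P4: central angle 0.7965 rad, distance 5080.4 km.
Leg P4→P5: central angle 0.8967 rad, distance 5719.1 km.
Total: 14993.1 + 14068.4 + 5080.4 + 5719.1 ≈ 39861 km.

39861 km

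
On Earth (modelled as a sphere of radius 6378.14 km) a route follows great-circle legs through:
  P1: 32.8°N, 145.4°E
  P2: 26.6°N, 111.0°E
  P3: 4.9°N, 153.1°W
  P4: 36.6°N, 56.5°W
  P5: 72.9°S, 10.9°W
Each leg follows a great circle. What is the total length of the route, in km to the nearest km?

36697 km

Leg P1→P2: central angle 0.5302 rad, distance 3381.7 km.
Leg P2→P3: central angle 1.6242 rad, distance 10359.1 km.
Leg P3→P4: central angle 1.6118 rad, distance 10280.4 km.
Leg P4→P5: central angle 1.9875 rad, distance 12676.2 km.
Total: 3381.7 + 10359.1 + 10280.4 + 12676.2 ≈ 36697 km.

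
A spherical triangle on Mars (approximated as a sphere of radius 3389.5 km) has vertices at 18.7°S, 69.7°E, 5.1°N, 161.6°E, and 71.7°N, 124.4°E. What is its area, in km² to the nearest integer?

Side lengths (central angles): a = 1.2308, b = 1.7037, c = 1.6306 rad; semiperimeter s = 2.2826.
By l'Huilier's theorem, tan(E/4) = √[tan(s/2) tan((s−a)/2) tan((s−b)/2) tan((s−c)/2)], giving spherical excess E = 1.3721 rad.
Area = E·R² = 1.3721 × (3389.5)² ≈ 15763432 km².

15763432 km²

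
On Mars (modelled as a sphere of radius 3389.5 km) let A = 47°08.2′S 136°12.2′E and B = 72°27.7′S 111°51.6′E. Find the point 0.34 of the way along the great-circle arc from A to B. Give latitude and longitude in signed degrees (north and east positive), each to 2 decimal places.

The central angle between A and B is δ = 0.4829 rad.
With f = 0.34, the slerp weights are sin((1−f)δ)/sin δ = 0.6748 and sin(fδ)/sin δ = 0.3520.
Weighted sum of the unit vectors: (0.6748)·(-0.4910,0.4708,-0.7330) + (0.3520)·(-0.1122,0.2797,-0.9535) = (-0.3708, 0.4161, -0.8302).
Converting back: φ = atan2(z, √(x²+y²)) = -56.12°, λ = atan2(y, x) = 131.70°.

-56.12°, 131.70°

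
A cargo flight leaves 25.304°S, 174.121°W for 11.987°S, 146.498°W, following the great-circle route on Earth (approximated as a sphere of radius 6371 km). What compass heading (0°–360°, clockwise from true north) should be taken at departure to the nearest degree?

68°

Δλ = 27.623° = 0.4821 rad.
y = sin Δλ · cos φ₂ = (0.4637)(0.9782) = 0.4535
x = cos φ₁ sin φ₂ − sin φ₁ cos φ₂ cos Δλ = (0.9041)(-0.2077) − (-0.4274)(0.9782)(0.8860) = 0.1827
θ = atan2(y, x) = 68.06°, so the bearing is 68°.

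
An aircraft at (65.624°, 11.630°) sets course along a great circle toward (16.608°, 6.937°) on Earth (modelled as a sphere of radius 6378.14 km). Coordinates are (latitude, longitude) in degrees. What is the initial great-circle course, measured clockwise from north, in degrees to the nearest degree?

186°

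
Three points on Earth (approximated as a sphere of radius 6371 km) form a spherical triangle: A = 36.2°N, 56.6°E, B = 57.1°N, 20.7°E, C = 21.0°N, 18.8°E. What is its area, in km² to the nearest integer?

Side lengths (central angles): a = 0.6305, b = 0.6319, c = 0.5530 rad; semiperimeter s = 0.9077.
By l'Huilier's theorem, tan(E/4) = √[tan(s/2) tan((s−a)/2) tan((s−b)/2) tan((s−c)/2)], giving spherical excess E = 0.1645 rad.
Area = E·R² = 0.1645 × (6371)² ≈ 6676098 km².

6676098 km²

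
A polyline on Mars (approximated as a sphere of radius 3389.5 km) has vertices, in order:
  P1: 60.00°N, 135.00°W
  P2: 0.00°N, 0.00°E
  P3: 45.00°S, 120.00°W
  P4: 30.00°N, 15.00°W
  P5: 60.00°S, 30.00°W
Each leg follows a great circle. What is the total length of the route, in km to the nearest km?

Leg P1→P2: central angle 1.9322 rad, distance 6549.1 km.
Leg P2→P3: central angle 1.9322 rad, distance 6549.1 km.
Leg P3→P4: central angle 2.1084 rad, distance 7146.3 km.
Leg P4→P5: central angle 1.5856 rad, distance 5374.2 km.
Total: 6549.1 + 6549.1 + 7146.3 + 5374.2 ≈ 25619 km.

25619 km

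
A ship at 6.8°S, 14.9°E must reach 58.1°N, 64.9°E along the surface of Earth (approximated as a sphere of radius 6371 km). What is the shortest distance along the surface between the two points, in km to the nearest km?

8485 km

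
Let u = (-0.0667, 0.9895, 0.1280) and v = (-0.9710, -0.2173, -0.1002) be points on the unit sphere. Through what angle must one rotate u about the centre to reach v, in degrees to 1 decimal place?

99.4°

u·v = -0.1631; |u| = 1.0000, |v| = 1.0001.
cos θ = (u·v)/(|u||v|) = -0.1631, so θ = 99.4°.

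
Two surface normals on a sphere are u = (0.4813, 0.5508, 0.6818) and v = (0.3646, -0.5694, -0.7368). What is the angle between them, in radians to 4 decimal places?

2.2660 rad

u·v = -0.6405; |u| = 0.9999, |v| = 1.0000.
cos θ = (u·v)/(|u||v|) = -0.6405, so θ = 2.2660 rad.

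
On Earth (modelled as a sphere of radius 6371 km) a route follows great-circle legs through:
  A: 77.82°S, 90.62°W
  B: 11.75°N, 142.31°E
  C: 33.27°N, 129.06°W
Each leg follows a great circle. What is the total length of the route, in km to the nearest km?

21275 km

Leg A→B: central angle 1.9003 rad, distance 12106.8 km.
Leg B→C: central angle 1.4391 rad, distance 9168.7 km.
Total: 12106.8 + 9168.7 ≈ 21275 km.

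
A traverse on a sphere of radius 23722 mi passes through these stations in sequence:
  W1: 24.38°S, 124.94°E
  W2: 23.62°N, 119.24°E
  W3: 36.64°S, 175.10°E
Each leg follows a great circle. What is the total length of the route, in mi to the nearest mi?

53131 mi

Leg W1→W2: central angle 0.8433 rad, distance 20004.7 mi.
Leg W2→W3: central angle 1.3964 rad, distance 33126.2 mi.
Total: 20004.7 + 33126.2 ≈ 53131 mi.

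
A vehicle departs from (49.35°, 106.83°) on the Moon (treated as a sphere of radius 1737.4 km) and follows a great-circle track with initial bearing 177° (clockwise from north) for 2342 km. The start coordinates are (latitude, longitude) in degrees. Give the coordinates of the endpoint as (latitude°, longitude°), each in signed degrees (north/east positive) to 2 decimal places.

-27.83°, 110.14°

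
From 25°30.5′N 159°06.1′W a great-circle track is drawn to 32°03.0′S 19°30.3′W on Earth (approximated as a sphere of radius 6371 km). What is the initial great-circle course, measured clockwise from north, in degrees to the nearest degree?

110°

Δλ = 139.597° = 2.4364 rad.
y = sin Δλ · cos φ₂ = (0.6482)(0.8476) = 0.5494
x = cos φ₁ sin φ₂ − sin φ₁ cos φ₂ cos Δλ = (0.9025)(-0.5307) − (0.4306)(0.8476)(-0.7615) = -0.2010
θ = atan2(y, x) = 110.09°, so the bearing is 110°.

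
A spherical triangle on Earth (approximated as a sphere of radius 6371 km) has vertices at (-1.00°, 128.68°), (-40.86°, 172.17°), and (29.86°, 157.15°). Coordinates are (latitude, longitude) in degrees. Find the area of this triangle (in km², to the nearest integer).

16269278 km²

Side lengths (central angles): a = 1.2579, b = 0.7173, c = 0.9764 rad; semiperimeter s = 1.4758.
By l'Huilier's theorem, tan(E/4) = √[tan(s/2) tan((s−a)/2) tan((s−b)/2) tan((s−c)/2)], giving spherical excess E = 0.4008 rad.
Area = E·R² = 0.4008 × (6371)² ≈ 16269278 km².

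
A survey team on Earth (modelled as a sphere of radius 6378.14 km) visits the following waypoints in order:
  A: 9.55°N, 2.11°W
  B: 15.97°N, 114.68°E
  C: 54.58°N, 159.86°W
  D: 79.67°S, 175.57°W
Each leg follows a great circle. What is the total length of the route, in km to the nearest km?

35782 km

Leg A→B: central angle 1.9624 rad, distance 12516.5 km.
Leg B→C: central angle 1.2991 rad, distance 8286.2 km.
Leg C→D: central angle 2.3485 rad, distance 14979.3 km.
Total: 12516.5 + 8286.2 + 14979.3 ≈ 35782 km.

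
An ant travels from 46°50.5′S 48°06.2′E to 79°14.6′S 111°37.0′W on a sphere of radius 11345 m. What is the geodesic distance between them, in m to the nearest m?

With latitudes φ₁ = -46.842°, φ₂ = -79.243° and longitude difference Δλ = -159.720°:
cos c = sin φ₁ sin φ₂ + cos φ₁ cos φ₂ cos Δλ = (-0.7295)(-0.9824) + (0.6840)(0.1866)(-0.9380) = 0.59690,
so c = arccos(0.59690) = 0.93117 rad.
Distance = R·c = 11345 × 0.9312 ≈ 10564 m.

10564 m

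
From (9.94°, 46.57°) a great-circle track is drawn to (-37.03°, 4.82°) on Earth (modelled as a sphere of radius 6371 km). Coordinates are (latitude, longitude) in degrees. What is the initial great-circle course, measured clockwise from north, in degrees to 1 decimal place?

217.4°

With φ₁ = 0.1735, φ₂ = -0.6463, Δλ = -0.7287 rad, the forward-azimuth formula gives
θ = atan2( sin Δλ cos φ₂ , cos φ₁ sin φ₂ − sin φ₁ cos φ₂ cos Δλ ) = atan2(-0.5316, -0.6960) = -142.63°.
Adding 360° brings this into [0°, 360°): 217.4°.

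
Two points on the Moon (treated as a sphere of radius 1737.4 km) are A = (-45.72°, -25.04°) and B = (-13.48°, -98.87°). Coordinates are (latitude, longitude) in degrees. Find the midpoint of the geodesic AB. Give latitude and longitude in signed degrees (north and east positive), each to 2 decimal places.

-35.19°, -68.99°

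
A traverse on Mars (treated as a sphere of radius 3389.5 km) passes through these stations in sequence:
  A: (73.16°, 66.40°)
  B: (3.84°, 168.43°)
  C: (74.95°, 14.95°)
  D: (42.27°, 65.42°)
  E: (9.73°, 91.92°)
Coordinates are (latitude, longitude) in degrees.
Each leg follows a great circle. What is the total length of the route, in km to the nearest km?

Leg A→B: central angle 1.5669 rad, distance 5311.2 km.
Leg B→C: central angle 1.7387 rad, distance 5893.4 km.
Leg C→D: central angle 0.6890 rad, distance 2335.5 km.
Leg D→E: central angle 0.6976 rad, distance 2364.5 km.
Total: 5311.2 + 5893.4 + 2335.5 + 2364.5 ≈ 15905 km.

15905 km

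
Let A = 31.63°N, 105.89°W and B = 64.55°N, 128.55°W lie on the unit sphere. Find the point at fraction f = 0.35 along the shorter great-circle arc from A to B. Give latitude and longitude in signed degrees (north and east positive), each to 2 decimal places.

43.56°, -110.75°

The central angle between A and B is δ = 0.6246 rad.
With f = 0.35, the slerp weights are sin((1−f)δ)/sin δ = 0.6754 and sin(fδ)/sin δ = 0.3709.
Weighted sum of the unit vectors: (0.6754)·(-0.2331,-0.8189,0.5244) + (0.3709)·(-0.2678,-0.3361,0.9030) = (-0.2568, -0.6777, 0.6891).
Converting back: φ = atan2(z, √(x²+y²)) = 43.56°, λ = atan2(y, x) = -110.75°.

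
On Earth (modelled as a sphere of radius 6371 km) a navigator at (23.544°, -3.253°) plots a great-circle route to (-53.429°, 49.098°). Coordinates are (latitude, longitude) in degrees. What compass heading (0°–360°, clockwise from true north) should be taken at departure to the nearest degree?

Δλ = 52.351° = 0.9137 rad.
y = sin Δλ · cos φ₂ = (0.7918)(0.5958) = 0.4717
x = cos φ₁ sin φ₂ − sin φ₁ cos φ₂ cos Δλ = (0.9168)(-0.8031) − (0.3995)(0.5958)(0.6108) = -0.8816
θ = atan2(y, x) = 151.85°, so the bearing is 152°.

152°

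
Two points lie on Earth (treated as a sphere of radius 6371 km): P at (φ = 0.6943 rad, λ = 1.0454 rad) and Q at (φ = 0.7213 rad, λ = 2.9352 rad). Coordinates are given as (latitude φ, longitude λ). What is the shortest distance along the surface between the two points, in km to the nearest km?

8453 km

With latitudes φ₁ = 39.780°, φ₂ = 41.327° and longitude difference Δλ = 108.278°:
cos c = sin φ₁ sin φ₂ + cos φ₁ cos φ₂ cos Δλ = (0.6398)(0.6604) + (0.7685)(0.7509)(-0.3136) = 0.24154,
so c = arccos(0.24154) = 1.32685 rad.
Distance = R·c = 6371 × 1.3268 ≈ 8453 km.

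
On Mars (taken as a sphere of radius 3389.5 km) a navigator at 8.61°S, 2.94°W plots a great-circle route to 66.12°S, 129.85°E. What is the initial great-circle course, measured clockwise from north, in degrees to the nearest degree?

With φ₁ = -0.1503, φ₂ = -1.1540, Δλ = 2.3176 rad, the forward-azimuth formula gives
θ = atan2( sin Δλ cos φ₂ , cos φ₁ sin φ₂ − sin φ₁ cos φ₂ cos Δλ ) = atan2(0.2971, -0.9453) = 162.55°.
So the initial bearing is 163°.

163°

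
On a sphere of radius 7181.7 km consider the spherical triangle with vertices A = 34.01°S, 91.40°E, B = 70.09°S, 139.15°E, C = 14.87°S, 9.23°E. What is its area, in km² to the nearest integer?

32842878 km²

Side lengths (central angles): a = 1.5407, b = 1.3153, c = 0.7732 rad; semiperimeter s = 1.8146.
By l'Huilier's theorem, tan(E/4) = √[tan(s/2) tan((s−a)/2) tan((s−b)/2) tan((s−c)/2)], giving spherical excess E = 0.6368 rad.
Area = E·R² = 0.6368 × (7181.7)² ≈ 32842878 km².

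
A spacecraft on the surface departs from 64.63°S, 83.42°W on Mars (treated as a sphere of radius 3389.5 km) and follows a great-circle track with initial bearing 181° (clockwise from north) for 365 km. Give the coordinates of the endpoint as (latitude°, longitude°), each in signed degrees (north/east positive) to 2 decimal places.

-70.80°, -83.75°

Angular distance δ = d/R = 365/3389.5 = 0.10769 rad; initial bearing θ = 3.1590 rad.
sin φ₂ = sin φ₁ cos δ + cos φ₁ sin δ cos θ = (-0.9036)(0.9942) + (0.4285)(0.1075)(-0.9998) = -0.9444, so φ₂ = -70.80°.
Δλ = atan2(sin θ sin δ cos φ₁, cos δ − sin φ₁ sin φ₂) = atan2(-0.0008, 0.1409) = -0.327°.
λ₂ = -83.420° − 0.327° = -83.75°.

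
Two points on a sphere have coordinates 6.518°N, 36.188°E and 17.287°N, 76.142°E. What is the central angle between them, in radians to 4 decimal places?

0.7060 rad

In radians: φ₁ = 0.1138, φ₂ = 0.3017, Δλ = 39.954° = 0.6973 rad.
cos c = sin φ₁ sin φ₂ + cos φ₁ cos φ₂ cos Δλ = (0.1135)(0.2972) + (0.9935)(0.9548)(0.7666) = 0.76093,
so c = arccos(0.76093) = 0.70604 rad.
So the angular separation is 0.7060 rad.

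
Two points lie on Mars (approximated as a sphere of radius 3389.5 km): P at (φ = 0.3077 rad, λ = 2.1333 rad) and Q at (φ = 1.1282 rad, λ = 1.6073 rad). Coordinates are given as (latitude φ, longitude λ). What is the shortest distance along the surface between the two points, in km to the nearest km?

3029 km

With latitudes φ₁ = 17.630°, φ₂ = 64.641° and longitude difference Δλ = -30.138°:
cos c = sin φ₁ sin φ₂ + cos φ₁ cos φ₂ cos Δλ = (0.3029)(0.9036) + (0.9530)(0.4283)(0.8648) = 0.62668,
so c = arccos(0.62668) = 0.89351 rad.
Distance = R·c = 3389.5 × 0.8935 ≈ 3029 km.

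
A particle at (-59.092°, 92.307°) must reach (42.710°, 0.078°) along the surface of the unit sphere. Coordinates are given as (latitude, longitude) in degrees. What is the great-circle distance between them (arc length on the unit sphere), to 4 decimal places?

2.2101

Let φ₁ = -1.0313 rad, φ₂ = 0.7454 rad, and Δλ = -1.6097 rad.
cos c = sin φ₁ sin φ₂ + cos φ₁ cos φ₂ cos Δλ = (-0.8580)(0.6783) + (0.5137)(0.7348)(-0.0389) = -0.59665,
so c = arccos(-0.59665) = 2.21011 rad.
On the unit sphere the arc length equals the central angle: 2.2101.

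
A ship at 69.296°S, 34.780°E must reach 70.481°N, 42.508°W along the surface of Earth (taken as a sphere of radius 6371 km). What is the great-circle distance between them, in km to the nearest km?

16550 km

In radians: φ₁ = -1.2094, φ₂ = 1.2301, Δλ = -77.288° = -1.3489 rad.
cos c = sin φ₁ sin φ₂ + cos φ₁ cos φ₂ cos Δλ = (-0.9354)(0.9425) + (0.3535)(0.3341)(0.2201) = -0.85567,
so c = arccos(-0.85567) = 2.59764 rad.
Distance = R·c = 6371 × 2.5976 ≈ 16550 km.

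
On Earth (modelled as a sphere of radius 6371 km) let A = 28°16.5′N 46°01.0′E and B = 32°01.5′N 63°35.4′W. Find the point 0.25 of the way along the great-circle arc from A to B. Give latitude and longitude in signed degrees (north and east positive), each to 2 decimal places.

The central angle between A and B is δ = 1.5701 rad.
With f = 0.25, the slerp weights are sin((1−f)δ)/sin δ = 0.9237 and sin(fδ)/sin δ = 0.3825.
Weighted sum of the unit vectors: (0.9237)·(0.6116,0.6337,0.4737) + (0.3825)·(0.3771,-0.7593,0.5303) = (0.7092, 0.2949, 0.6404).
Converting back: φ = atan2(z, √(x²+y²)) = 39.82°, λ = atan2(y, x) = 22.58°.

39.82°, 22.58°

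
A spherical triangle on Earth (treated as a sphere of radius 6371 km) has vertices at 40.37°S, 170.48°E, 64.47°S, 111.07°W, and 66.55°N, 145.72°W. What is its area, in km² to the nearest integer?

Side lengths (central angles): a = 2.3278, b = 1.9556, c = 0.8629 rad; semiperimeter s = 2.5732.
By l'Huilier's theorem, tan(E/4) = √[tan(s/2) tan((s−a)/2) tan((s−b)/2) tan((s−c)/2)], giving spherical excess E = 1.4996 rad.
Area = E·R² = 1.4996 × (6371)² ≈ 60869686 km².

60869686 km²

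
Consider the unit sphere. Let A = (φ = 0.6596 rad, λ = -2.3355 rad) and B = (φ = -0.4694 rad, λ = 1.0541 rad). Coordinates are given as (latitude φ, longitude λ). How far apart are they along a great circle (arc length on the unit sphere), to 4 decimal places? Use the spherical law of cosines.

With latitudes φ₁ = 37.792°, φ₂ = -26.895° and longitude difference Δλ = -165.790°:
cos c = sin φ₁ sin φ₂ + cos φ₁ cos φ₂ cos Δλ = (0.6128)(-0.4524) + (0.7902)(0.8918)(-0.9694) = -0.96040,
so c = arccos(-0.96040) = 2.85924 rad.
On the unit sphere the arc length equals the central angle: 2.8592.

2.8592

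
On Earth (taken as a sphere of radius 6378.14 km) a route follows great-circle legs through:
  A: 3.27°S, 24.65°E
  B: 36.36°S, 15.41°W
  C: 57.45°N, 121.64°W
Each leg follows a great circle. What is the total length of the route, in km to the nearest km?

Leg A→B: central angle 0.8643 rad, distance 5512.6 km.
Leg B→C: central angle 2.2406 rad, distance 14290.9 km.
Total: 5512.6 + 14290.9 ≈ 19803 km.

19803 km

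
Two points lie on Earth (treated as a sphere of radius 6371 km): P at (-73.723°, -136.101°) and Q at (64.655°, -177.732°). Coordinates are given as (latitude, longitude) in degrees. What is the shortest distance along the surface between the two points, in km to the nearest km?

15686 km

With latitudes φ₁ = -73.723°, φ₂ = 64.655° and longitude difference Δλ = -41.631°:
cos c = sin φ₁ sin φ₂ + cos φ₁ cos φ₂ cos Δλ = (-0.9599)(0.9037) + (0.2803)(0.4281)(0.7474) = -0.77785,
so c = arccos(-0.77785) = 2.46203 rad.
Distance = R·c = 6371 × 2.4620 ≈ 15686 km.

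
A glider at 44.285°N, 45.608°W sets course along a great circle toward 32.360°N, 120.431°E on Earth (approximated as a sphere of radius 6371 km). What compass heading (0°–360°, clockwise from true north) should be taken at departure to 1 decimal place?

12.0°

Δλ = 166.039° = 2.8979 rad.
y = sin Δλ · cos φ₂ = (0.2413)(0.8447) = 0.2038
x = cos φ₁ sin φ₂ − sin φ₁ cos φ₂ cos Δλ = (0.7159)(0.5352) − (0.6982)(0.8447)(-0.9705) = 0.9555
θ = atan2(y, x) = 12.04°, so the bearing is 12.0°.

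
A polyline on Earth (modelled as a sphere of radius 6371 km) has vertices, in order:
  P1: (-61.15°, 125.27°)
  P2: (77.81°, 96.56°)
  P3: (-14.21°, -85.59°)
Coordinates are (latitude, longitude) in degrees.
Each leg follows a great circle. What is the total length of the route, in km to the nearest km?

Leg P1→P2: central angle 2.4446 rad, distance 15574.6 km.
Leg P2→P3: central angle 2.0314 rad, distance 12942.1 km.
Total: 15574.6 + 12942.1 ≈ 28517 km.

28517 km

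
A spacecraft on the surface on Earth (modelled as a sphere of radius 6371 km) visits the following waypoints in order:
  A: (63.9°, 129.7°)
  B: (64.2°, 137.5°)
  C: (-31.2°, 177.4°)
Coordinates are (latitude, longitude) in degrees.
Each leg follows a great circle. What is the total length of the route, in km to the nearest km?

Leg A→B: central angle 0.0598 rad, distance 380.7 km.
Leg B→C: central angle 1.7526 rad, distance 11165.7 km.
Total: 380.7 + 11165.7 ≈ 11546 km.

11546 km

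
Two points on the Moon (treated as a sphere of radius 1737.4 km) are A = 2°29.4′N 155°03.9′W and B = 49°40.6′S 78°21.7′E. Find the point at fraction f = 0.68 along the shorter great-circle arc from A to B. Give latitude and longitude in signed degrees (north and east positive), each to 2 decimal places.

-52.42°, 138.34°

The central angle between A and B is δ = 2.0024 rad.
With f = 0.68, the slerp weights are sin((1−f)δ)/sin δ = 0.6582 and sin(fδ)/sin δ = 1.0770.
Weighted sum of the unit vectors: (0.6582)·(-0.9059,-0.4212,0.0434) + (1.0770)·(0.1305,0.6338,-0.7624) = (-0.4557, 0.4054, -0.7925).
Converting back: φ = atan2(z, √(x²+y²)) = -52.42°, λ = atan2(y, x) = 138.34°.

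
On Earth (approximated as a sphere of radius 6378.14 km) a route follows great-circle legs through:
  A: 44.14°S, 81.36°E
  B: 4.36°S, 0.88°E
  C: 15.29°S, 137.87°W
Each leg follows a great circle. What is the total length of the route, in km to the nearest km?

Leg A→B: central angle 1.3987 rad, distance 8920.8 km.
Leg B→C: central angle 2.3505 rad, distance 14991.9 km.
Total: 8920.8 + 14991.9 ≈ 23913 km.

23913 km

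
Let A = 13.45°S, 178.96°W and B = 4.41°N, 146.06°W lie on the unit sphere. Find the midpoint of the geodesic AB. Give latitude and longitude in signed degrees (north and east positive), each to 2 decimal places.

-4.71°, -162.30°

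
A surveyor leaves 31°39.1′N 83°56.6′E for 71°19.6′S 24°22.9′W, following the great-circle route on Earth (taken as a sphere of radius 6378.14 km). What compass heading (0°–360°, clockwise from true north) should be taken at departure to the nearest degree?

202°

Δλ = -108.325° = -1.8906 rad.
y = sin Δλ · cos φ₂ = (-0.9493)(0.3202) = -0.3039
x = cos φ₁ sin φ₂ − sin φ₁ cos φ₂ cos Δλ = (0.8513)(-0.9474) − (0.5248)(0.3202)(-0.3144) = -0.7536
θ = atan2(y, x) = -158.04°; adding 360° gives 202°.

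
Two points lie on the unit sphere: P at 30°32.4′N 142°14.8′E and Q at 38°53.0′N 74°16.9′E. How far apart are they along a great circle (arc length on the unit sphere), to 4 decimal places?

Let φ₁ = 0.5330 rad, φ₂ = 0.6786 rad, and Δλ = -1.1862 rad.
cos c = sin φ₁ sin φ₂ + cos φ₁ cos φ₂ cos Δλ = (0.5081)(0.6277) + (0.8613)(0.7784)(0.3752) = 0.57051,
so c = arccos(0.57051) = 0.96367 rad.
On the unit sphere the arc length equals the central angle: 0.9637.

0.9637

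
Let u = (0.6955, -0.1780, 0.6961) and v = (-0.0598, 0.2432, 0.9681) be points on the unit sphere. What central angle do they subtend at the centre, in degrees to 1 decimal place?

53.9°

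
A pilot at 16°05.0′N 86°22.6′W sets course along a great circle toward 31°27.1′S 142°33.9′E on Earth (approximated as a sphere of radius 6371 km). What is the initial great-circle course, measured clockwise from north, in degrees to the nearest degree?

242°

With φ₁ = 0.2807, φ₂ = -0.5489, Δλ = -2.2874 rad, the forward-azimuth formula gives
θ = atan2( sin Δλ cos φ₂ , cos φ₁ sin φ₂ − sin φ₁ cos φ₂ cos Δλ ) = atan2(-0.6433, -0.3461) = -118.28°.
Adding 360° brings this into [0°, 360°): 242°.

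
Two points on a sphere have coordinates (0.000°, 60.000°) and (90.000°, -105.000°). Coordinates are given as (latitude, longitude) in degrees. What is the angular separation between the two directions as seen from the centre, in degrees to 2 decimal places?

Let φ₁ = 0.0000 rad, φ₂ = 1.5708 rad, and Δλ = -2.8798 rad.
Haversine: a = sin²(Δφ/2) + cos φ₁ cos φ₂ sin²(Δλ/2) = 0.5000 + (1.0000)(0.0000)(0.9830) = 0.50000.
Central angle c = 2·arcsin(√a) = 1.57080 rad.
So the angular separation is 90.00°.

90.00°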